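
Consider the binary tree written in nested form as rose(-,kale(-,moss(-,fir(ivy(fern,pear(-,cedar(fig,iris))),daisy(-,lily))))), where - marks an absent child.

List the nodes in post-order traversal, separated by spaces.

Post-order visits the left subtree, then the right subtree, then the node.
At rose: no left child.
At rose: go right to kale.
  At kale: no left child.
  At kale: go right to moss.
    At moss: no left child.
    At moss: go right to fir.
      At fir: go left to ivy.
        At ivy: go left to fern.
          fern is a leaf — visit fern.
        At ivy: go right to pear.
          At pear: no left child.
          At pear: go right to cedar.
            At cedar: go left to fig.
              fig is a leaf — visit fig.
            At cedar: go right to iris.
              iris is a leaf — visit iris.
            Visit cedar.
          Visit pear.
        Visit ivy.
      At fir: go right to daisy.
        At daisy: no left child.
        At daisy: go right to lily.
          lily is a leaf — visit lily.
        Visit daisy.
      Visit fir.
    Visit moss.
  Visit kale.
Visit rose.

fern fig iris cedar pear ivy lily daisy fir moss kale rose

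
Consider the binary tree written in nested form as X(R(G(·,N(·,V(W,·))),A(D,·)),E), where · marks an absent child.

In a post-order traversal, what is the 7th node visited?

R

Post-order visits the left subtree, then the right subtree, then the node.
At X: go left to R.
  At R: go left to G.
    At G: no left child.
    At G: go right to N.
      At N: no left child.
      At N: go right to V.
        At V: go left to W.
          W is a leaf — visit W.
        At V: no right child.
        Visit V.
      Visit N.
    Visit G.
  At R: go right to A.
    At A: go left to D.
      D is a leaf — visit D.
    At A: no right child.
    Visit A.
  Visit R.
At X: go right to E.
  E is a leaf — visit E.
Visit X.
Full post-order sequence: W, V, N, G, D, A, R, E, X.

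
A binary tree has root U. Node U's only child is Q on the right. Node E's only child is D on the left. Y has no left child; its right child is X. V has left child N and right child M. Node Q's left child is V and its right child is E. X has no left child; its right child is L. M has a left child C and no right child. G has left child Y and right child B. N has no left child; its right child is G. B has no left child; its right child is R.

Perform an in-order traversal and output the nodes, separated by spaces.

U N Y X L G B R V C M Q D E

In-order visits the left subtree, then the node, then the right subtree.
At U: no left child.
Visit U.
At U: go right to Q.
  At Q: go left to V.
    At V: go left to N.
      At N: no left child.
      Visit N.
      At N: go right to G.
        At G: go left to Y.
          At Y: no left child.
          Visit Y.
          At Y: go right to X.
            At X: no left child.
            Visit X.
            At X: go right to L.
              L is a leaf — visit L.
        Visit G.
        At G: go right to B.
          At B: no left child.
          Visit B.
          At B: go right to R.
            R is a leaf — visit R.
    Visit V.
    At V: go right to M.
      At M: go left to C.
        C is a leaf — visit C.
      Visit M.
      At M: no right child.
  Visit Q.
  At Q: go right to E.
    At E: go left to D.
      D is a leaf — visit D.
    Visit E.
    At E: no right child.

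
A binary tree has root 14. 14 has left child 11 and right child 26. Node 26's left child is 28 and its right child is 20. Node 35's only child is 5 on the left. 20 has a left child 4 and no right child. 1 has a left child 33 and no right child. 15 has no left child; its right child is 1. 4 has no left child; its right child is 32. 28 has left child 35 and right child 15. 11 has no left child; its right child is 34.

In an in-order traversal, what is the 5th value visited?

In-order visits the left subtree, then the node, then the right subtree.
At 14: go left to 11.
  At 11: no left child.
  Visit 11.
  At 11: go right to 34.
    34 is a leaf — visit 34.
Visit 14.
At 14: go right to 26.
  At 26: go left to 28.
    At 28: go left to 35.
      At 35: go left to 5.
        5 is a leaf — visit 5.
      Visit 35.
      At 35: no right child.
    Visit 28.
    At 28: go right to 15.
      At 15: no left child.
      Visit 15.
      At 15: go right to 1.
        At 1: go left to 33.
          33 is a leaf — visit 33.
        Visit 1.
        At 1: no right child.
  Visit 26.
  At 26: go right to 20.
    At 20: go left to 4.
      At 4: no left child.
      Visit 4.
      At 4: go right to 32.
        32 is a leaf — visit 32.
    Visit 20.
    At 20: no right child.
Full in-order sequence: 11, 34, 14, 5, 35, 28, 15, 33, 1, 26, 4, 32, 20.

35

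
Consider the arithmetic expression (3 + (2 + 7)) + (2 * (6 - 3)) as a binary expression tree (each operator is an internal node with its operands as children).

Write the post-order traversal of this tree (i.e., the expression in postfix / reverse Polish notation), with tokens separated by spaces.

Post-order on an expression tree gives postfix notation: for each operator, emit left operand, right operand, then the operator.

3 2 7 + + 2 6 3 - * +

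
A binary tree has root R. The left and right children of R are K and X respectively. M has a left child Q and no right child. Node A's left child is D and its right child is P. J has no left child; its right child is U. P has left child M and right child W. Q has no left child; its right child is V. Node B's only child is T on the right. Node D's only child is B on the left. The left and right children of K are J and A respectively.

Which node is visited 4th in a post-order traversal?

Post-order visits the left subtree, then the right subtree, then the node.
At R: go left to K.
  At K: go left to J.
    At J: no left child.
    At J: go right to U.
      U is a leaf — visit U.
    Visit J.
  At K: go right to A.
    At A: go left to D.
      At D: go left to B.
        At B: no left child.
        At B: go right to T.
          T is a leaf — visit T.
        Visit B.
      At D: no right child.
      Visit D.
    At A: go right to P.
      At P: go left to M.
        At M: go left to Q.
          At Q: no left child.
          At Q: go right to V.
            V is a leaf — visit V.
          Visit Q.
        At M: no right child.
        Visit M.
      At P: go right to W.
        W is a leaf — visit W.
      Visit P.
    Visit A.
  Visit K.
At R: go right to X.
  X is a leaf — visit X.
Visit R.
Full post-order sequence: U, J, T, B, D, V, Q, M, W, P, A, K, X, R.

B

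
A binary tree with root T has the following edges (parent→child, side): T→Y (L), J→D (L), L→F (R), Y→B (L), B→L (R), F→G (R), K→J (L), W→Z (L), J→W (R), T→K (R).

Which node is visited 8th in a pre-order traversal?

J

Pre-order visits the node, then its left subtree, then its right subtree.
Visit T.
At T: go left to Y.
  Visit Y.
  At Y: go left to B.
    Visit B.
    At B: no left child.
    At B: go right to L.
      Visit L.
      At L: no left child.
      At L: go right to F.
        Visit F.
        At F: no left child.
        At F: go right to G.
          G is a leaf — visit G.
  At Y: no right child.
At T: go right to K.
  Visit K.
  At K: go left to J.
    Visit J.
    At J: go left to D.
      D is a leaf — visit D.
    At J: go right to W.
      Visit W.
      At W: go left to Z.
        Z is a leaf — visit Z.
      At W: no right child.
  At K: no right child.
Full pre-order sequence: T, Y, B, L, F, G, K, J, D, W, Z.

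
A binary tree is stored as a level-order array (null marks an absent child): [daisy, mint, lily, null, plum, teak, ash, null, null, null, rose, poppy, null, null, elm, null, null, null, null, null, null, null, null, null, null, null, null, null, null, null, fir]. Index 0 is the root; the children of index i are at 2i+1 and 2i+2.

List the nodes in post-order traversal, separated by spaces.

rose plum mint poppy teak fir elm ash lily daisy

Post-order visits the left subtree, then the right subtree, then the node.
At daisy: go left to mint.
  At mint: no left child.
  At mint: go right to plum.
    At plum: no left child.
    At plum: go right to rose.
      rose is a leaf — visit rose.
    Visit plum.
  Visit mint.
At daisy: go right to lily.
  At lily: go left to teak.
    At teak: go left to poppy.
      poppy is a leaf — visit poppy.
    At teak: no right child.
    Visit teak.
  At lily: go right to ash.
    At ash: no left child.
    At ash: go right to elm.
      At elm: no left child.
      At elm: go right to fir.
        fir is a leaf — visit fir.
      Visit elm.
    Visit ash.
  Visit lily.
Visit daisy.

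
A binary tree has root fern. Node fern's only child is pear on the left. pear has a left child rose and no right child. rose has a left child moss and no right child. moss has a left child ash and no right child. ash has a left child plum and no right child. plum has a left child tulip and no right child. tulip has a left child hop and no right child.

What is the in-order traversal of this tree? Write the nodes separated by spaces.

In-order visits the left subtree, then the node, then the right subtree.
At fern: go left to pear.
  At pear: go left to rose.
    At rose: go left to moss.
      At moss: go left to ash.
        At ash: go left to plum.
          At plum: go left to tulip.
            At tulip: go left to hop.
              hop is a leaf — visit hop.
            Visit tulip.
            At tulip: no right child.
          Visit plum.
          At plum: no right child.
        Visit ash.
        At ash: no right child.
      Visit moss.
      At moss: no right child.
    Visit rose.
    At rose: no right child.
  Visit pear.
  At pear: no right child.
Visit fern.
At fern: no right child.

hop tulip plum ash moss rose pear fern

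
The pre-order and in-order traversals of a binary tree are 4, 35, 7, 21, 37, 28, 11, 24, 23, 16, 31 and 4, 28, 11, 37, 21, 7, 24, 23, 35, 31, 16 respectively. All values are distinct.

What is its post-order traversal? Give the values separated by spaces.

11 28 37 21 23 24 7 31 16 35 4

The first element of pre-order is the root; it splits in-order into left and right subtrees.
Root 4: left subtree has 0 nodes { }, right has 10 {28, 11, 37, 21, 7, 24, 23, 35, 31, 16}.
  Root 35: left subtree has 7 nodes {28, 11, 37, 21, 7, 24, 23}, right has 2 {31, 16}.
    Root 7: left subtree has 4 nodes {28, 11, 37, 21}, right has 2 {24, 23}.
      Root 21: left subtree has 3 nodes {28, 11, 37}, right has 0 { }.
        Root 37: left subtree has 2 nodes {28, 11}, right has 0 { }.
          Root 28: left subtree has 0 nodes { }, right has 1 {11}.
      Root 24: left subtree has 0 nodes { }, right has 1 {23}.
    Root 16: left subtree has 1 node {31}, right has 0 { }.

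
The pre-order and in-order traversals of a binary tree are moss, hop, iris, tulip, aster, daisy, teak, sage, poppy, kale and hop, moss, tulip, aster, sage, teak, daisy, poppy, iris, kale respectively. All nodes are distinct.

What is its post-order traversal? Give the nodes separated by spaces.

hop sage teak poppy daisy aster tulip kale iris moss

The first element of pre-order is the root; it splits in-order into left and right subtrees.
Root moss: left subtree has 1 node {hop}, right has 8 {tulip, aster, sage, teak, daisy, poppy, iris, kale}.
  Root iris: left subtree has 6 nodes {tulip, aster, sage, teak, daisy, poppy}, right has 1 {kale}.
    Root tulip: left subtree has 0 nodes { }, right has 5 {aster, sage, teak, daisy, poppy}.
      Root aster: left subtree has 0 nodes { }, right has 4 {sage, teak, daisy, poppy}.
        Root daisy: left subtree has 2 nodes {sage, teak}, right has 1 {poppy}.
          Root teak: left subtree has 1 node {sage}, right has 0 { }.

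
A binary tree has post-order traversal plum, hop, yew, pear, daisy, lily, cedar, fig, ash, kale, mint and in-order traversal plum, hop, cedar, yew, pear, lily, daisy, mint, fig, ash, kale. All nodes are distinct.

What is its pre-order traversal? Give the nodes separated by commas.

The last element of post-order is the root; it splits in-order into left and right subtrees.
Root mint: left subtree has 7 nodes {plum, hop, cedar, yew, pear, lily, daisy}, right has 3 {fig, ash, kale}.
  Root cedar: left subtree has 2 nodes {plum, hop}, right has 4 {yew, pear, lily, daisy}.
    Root hop: left subtree has 1 node {plum}, right has 0 { }.
    Root lily: left subtree has 2 nodes {yew, pear}, right has 1 {daisy}.
      Root pear: left subtree has 1 node {yew}, right has 0 { }.
  Root kale: left subtree has 2 nodes {fig, ash}, right has 0 { }.
    Root ash: left subtree has 1 node {fig}, right has 0 { }.

mint, cedar, hop, plum, lily, pear, yew, daisy, kale, ash, fig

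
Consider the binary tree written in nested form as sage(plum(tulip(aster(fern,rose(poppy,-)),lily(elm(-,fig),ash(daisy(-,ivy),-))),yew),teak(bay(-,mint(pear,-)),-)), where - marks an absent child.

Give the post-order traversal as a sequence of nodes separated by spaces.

Post-order visits the left subtree, then the right subtree, then the node.
At sage: go left to plum.
  At plum: go left to tulip.
    At tulip: go left to aster.
      At aster: go left to fern.
        fern is a leaf — visit fern.
      At aster: go right to rose.
        At rose: go left to poppy.
          poppy is a leaf — visit poppy.
        At rose: no right child.
        Visit rose.
      Visit aster.
    At tulip: go right to lily.
      At lily: go left to elm.
        At elm: no left child.
        At elm: go right to fig.
          fig is a leaf — visit fig.
        Visit elm.
      At lily: go right to ash.
        At ash: go left to daisy.
          At daisy: no left child.
          At daisy: go right to ivy.
            ivy is a leaf — visit ivy.
          Visit daisy.
        At ash: no right child.
        Visit ash.
      Visit lily.
    Visit tulip.
  At plum: go right to yew.
    yew is a leaf — visit yew.
  Visit plum.
At sage: go right to teak.
  At teak: go left to bay.
    At bay: no left child.
    At bay: go right to mint.
      At mint: go left to pear.
        pear is a leaf — visit pear.
      At mint: no right child.
      Visit mint.
    Visit bay.
  At teak: no right child.
  Visit teak.
Visit sage.

fern poppy rose aster fig elm ivy daisy ash lily tulip yew plum pear mint bay teak sage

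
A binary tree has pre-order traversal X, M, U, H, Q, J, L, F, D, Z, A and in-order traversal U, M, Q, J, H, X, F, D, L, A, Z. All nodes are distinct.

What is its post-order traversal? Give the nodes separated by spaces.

U J Q H M D F A Z L X

The first element of pre-order is the root; it splits in-order into left and right subtrees.
Root X: left subtree has 5 nodes {U, M, Q, J, H}, right has 5 {F, D, L, A, Z}.
  Root M: left subtree has 1 node {U}, right has 3 {Q, J, H}.
    Root H: left subtree has 2 nodes {Q, J}, right has 0 { }.
      Root Q: left subtree has 0 nodes { }, right has 1 {J}.
  Root L: left subtree has 2 nodes {F, D}, right has 2 {A, Z}.
    Root F: left subtree has 0 nodes { }, right has 1 {D}.
    Root Z: left subtree has 1 node {A}, right has 0 { }.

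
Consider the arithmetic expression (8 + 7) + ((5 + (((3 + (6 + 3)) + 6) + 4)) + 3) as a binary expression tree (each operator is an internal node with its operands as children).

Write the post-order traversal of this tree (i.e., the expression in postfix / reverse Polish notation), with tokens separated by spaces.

Post-order on an expression tree gives postfix notation: for each operator, emit left operand, right operand, then the operator.

8 7 + 5 3 6 3 + + 6 + 4 + + 3 + +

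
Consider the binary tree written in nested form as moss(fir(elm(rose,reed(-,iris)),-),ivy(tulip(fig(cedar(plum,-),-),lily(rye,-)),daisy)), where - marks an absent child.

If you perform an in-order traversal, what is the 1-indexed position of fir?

In-order visits the left subtree, then the node, then the right subtree.
At moss: go left to fir.
  At fir: go left to elm.
    At elm: go left to rose.
      rose is a leaf — visit rose.
    Visit elm.
    At elm: go right to reed.
      At reed: no left child.
      Visit reed.
      At reed: go right to iris.
        iris is a leaf — visit iris.
  Visit fir.
  At fir: no right child.
Visit moss.
At moss: go right to ivy.
  At ivy: go left to tulip.
    At tulip: go left to fig.
      At fig: go left to cedar.
        At cedar: go left to plum.
          plum is a leaf — visit plum.
        Visit cedar.
        At cedar: no right child.
      Visit fig.
      At fig: no right child.
    Visit tulip.
    At tulip: go right to lily.
      At lily: go left to rye.
        rye is a leaf — visit rye.
      Visit lily.
      At lily: no right child.
  Visit ivy.
  At ivy: go right to daisy.
    daisy is a leaf — visit daisy.
Full in-order sequence: rose, elm, reed, iris, fir, moss, plum, cedar, fig, tulip, rye, lily, ivy, daisy.

5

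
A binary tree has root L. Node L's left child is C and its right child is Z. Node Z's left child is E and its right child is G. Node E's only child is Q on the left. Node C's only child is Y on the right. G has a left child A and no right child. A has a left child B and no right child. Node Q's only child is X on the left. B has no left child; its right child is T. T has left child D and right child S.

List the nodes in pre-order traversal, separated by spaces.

L C Y Z E Q X G A B T D S

Pre-order visits the node, then its left subtree, then its right subtree.
Visit L.
At L: go left to C.
  Visit C.
  At C: no left child.
  At C: go right to Y.
    Y is a leaf — visit Y.
At L: go right to Z.
  Visit Z.
  At Z: go left to E.
    Visit E.
    At E: go left to Q.
      Visit Q.
      At Q: go left to X.
        X is a leaf — visit X.
      At Q: no right child.
    At E: no right child.
  At Z: go right to G.
    Visit G.
    At G: go left to A.
      Visit A.
      At A: go left to B.
        Visit B.
        At B: no left child.
        At B: go right to T.
          Visit T.
          At T: go left to D.
            D is a leaf — visit D.
          At T: go right to S.
            S is a leaf — visit S.
      At A: no right child.
    At G: no right child.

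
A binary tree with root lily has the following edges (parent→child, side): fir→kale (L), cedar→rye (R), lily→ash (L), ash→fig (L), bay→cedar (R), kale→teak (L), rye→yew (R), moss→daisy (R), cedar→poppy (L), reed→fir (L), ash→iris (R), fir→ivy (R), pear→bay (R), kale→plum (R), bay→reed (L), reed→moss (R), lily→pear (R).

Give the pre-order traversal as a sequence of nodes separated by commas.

lily, ash, fig, iris, pear, bay, reed, fir, kale, teak, plum, ivy, moss, daisy, cedar, poppy, rye, yew

Pre-order visits the node, then its left subtree, then its right subtree.
Visit lily.
At lily: go left to ash.
  Visit ash.
  At ash: go left to fig.
    fig is a leaf — visit fig.
  At ash: go right to iris.
    iris is a leaf — visit iris.
At lily: go right to pear.
  Visit pear.
  At pear: no left child.
  At pear: go right to bay.
    Visit bay.
    At bay: go left to reed.
      Visit reed.
      At reed: go left to fir.
        Visit fir.
        At fir: go left to kale.
          Visit kale.
          At kale: go left to teak.
            teak is a leaf — visit teak.
          At kale: go right to plum.
            plum is a leaf — visit plum.
        At fir: go right to ivy.
          ivy is a leaf — visit ivy.
      At reed: go right to moss.
        Visit moss.
        At moss: no left child.
        At moss: go right to daisy.
          daisy is a leaf — visit daisy.
    At bay: go right to cedar.
      Visit cedar.
      At cedar: go left to poppy.
        poppy is a leaf — visit poppy.
      At cedar: go right to rye.
        Visit rye.
        At rye: no left child.
        At rye: go right to yew.
          yew is a leaf — visit yew.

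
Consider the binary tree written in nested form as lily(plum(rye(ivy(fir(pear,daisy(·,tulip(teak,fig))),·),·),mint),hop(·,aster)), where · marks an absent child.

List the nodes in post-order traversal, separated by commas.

Post-order visits the left subtree, then the right subtree, then the node.
At lily: go left to plum.
  At plum: go left to rye.
    At rye: go left to ivy.
      At ivy: go left to fir.
        At fir: go left to pear.
          pear is a leaf — visit pear.
        At fir: go right to daisy.
          At daisy: no left child.
          At daisy: go right to tulip.
            At tulip: go left to teak.
              teak is a leaf — visit teak.
            At tulip: go right to fig.
              fig is a leaf — visit fig.
            Visit tulip.
          Visit daisy.
        Visit fir.
      At ivy: no right child.
      Visit ivy.
    At rye: no right child.
    Visit rye.
  At plum: go right to mint.
    mint is a leaf — visit mint.
  Visit plum.
At lily: go right to hop.
  At hop: no left child.
  At hop: go right to aster.
    aster is a leaf — visit aster.
  Visit hop.
Visit lily.

pear, teak, fig, tulip, daisy, fir, ivy, rye, mint, plum, aster, hop, lily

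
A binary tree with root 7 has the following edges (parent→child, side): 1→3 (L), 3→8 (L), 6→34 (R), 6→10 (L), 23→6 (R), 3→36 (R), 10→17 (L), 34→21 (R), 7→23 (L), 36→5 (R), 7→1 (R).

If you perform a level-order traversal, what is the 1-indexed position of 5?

12

Level-order visits nodes level by level from the root, left to right within each level.
Level 0: 7
Level 1: 23, 1
Level 2: 6, 3
Level 3: 10, 34, 8, 36
Level 4: 17, 21, 5
Full level-order sequence: 7, 23, 1, 6, 3, 10, 34, 8, 36, 17, 21, 5.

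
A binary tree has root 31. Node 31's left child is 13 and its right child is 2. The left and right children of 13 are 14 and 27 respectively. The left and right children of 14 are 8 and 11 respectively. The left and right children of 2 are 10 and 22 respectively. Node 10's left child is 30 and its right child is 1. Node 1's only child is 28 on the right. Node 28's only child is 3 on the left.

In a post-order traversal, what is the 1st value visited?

Post-order visits the left subtree, then the right subtree, then the node.
At 31: go left to 13.
  At 13: go left to 14.
    At 14: go left to 8.
      8 is a leaf — visit 8.
    At 14: go right to 11.
      11 is a leaf — visit 11.
    Visit 14.
  At 13: go right to 27.
    27 is a leaf — visit 27.
  Visit 13.
At 31: go right to 2.
  At 2: go left to 10.
    At 10: go left to 30.
      30 is a leaf — visit 30.
    At 10: go right to 1.
      At 1: no left child.
      At 1: go right to 28.
        At 28: go left to 3.
          3 is a leaf — visit 3.
        At 28: no right child.
        Visit 28.
      Visit 1.
    Visit 10.
  At 2: go right to 22.
    22 is a leaf — visit 22.
  Visit 2.
Visit 31.
Full post-order sequence: 8, 11, 14, 27, 13, 30, 3, 28, 1, 10, 22, 2, 31.

8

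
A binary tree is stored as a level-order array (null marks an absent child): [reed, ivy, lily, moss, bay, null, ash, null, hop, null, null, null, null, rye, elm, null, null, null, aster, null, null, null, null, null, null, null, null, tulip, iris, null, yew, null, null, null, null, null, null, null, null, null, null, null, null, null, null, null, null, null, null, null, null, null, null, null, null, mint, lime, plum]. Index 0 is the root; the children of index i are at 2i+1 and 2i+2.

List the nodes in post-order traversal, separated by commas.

Post-order visits the left subtree, then the right subtree, then the node.
At reed: go left to ivy.
  At ivy: go left to moss.
    At moss: no left child.
    At moss: go right to hop.
      At hop: no left child.
      At hop: go right to aster.
        aster is a leaf — visit aster.
      Visit hop.
    Visit moss.
  At ivy: go right to bay.
    bay is a leaf — visit bay.
  Visit ivy.
At reed: go right to lily.
  At lily: no left child.
  At lily: go right to ash.
    At ash: go left to rye.
      At rye: go left to tulip.
        At tulip: go left to mint.
          mint is a leaf — visit mint.
        At tulip: go right to lime.
          lime is a leaf — visit lime.
        Visit tulip.
      At rye: go right to iris.
        At iris: go left to plum.
          plum is a leaf — visit plum.
        At iris: no right child.
        Visit iris.
      Visit rye.
    At ash: go right to elm.
      At elm: no left child.
      At elm: go right to yew.
        yew is a leaf — visit yew.
      Visit elm.
    Visit ash.
  Visit lily.
Visit reed.

aster, hop, moss, bay, ivy, mint, lime, tulip, plum, iris, rye, yew, elm, ash, lily, reed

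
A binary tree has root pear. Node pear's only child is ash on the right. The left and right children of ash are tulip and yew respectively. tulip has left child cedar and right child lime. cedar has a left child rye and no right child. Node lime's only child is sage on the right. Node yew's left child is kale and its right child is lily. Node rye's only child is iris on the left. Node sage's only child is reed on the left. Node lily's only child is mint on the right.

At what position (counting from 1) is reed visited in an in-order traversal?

7

In-order visits the left subtree, then the node, then the right subtree.
At pear: no left child.
Visit pear.
At pear: go right to ash.
  At ash: go left to tulip.
    At tulip: go left to cedar.
      At cedar: go left to rye.
        At rye: go left to iris.
          iris is a leaf — visit iris.
        Visit rye.
        At rye: no right child.
      Visit cedar.
      At cedar: no right child.
    Visit tulip.
    At tulip: go right to lime.
      At lime: no left child.
      Visit lime.
      At lime: go right to sage.
        At sage: go left to reed.
          reed is a leaf — visit reed.
        Visit sage.
        At sage: no right child.
  Visit ash.
  At ash: go right to yew.
    At yew: go left to kale.
      kale is a leaf — visit kale.
    Visit yew.
    At yew: go right to lily.
      At lily: no left child.
      Visit lily.
      At lily: go right to mint.
        mint is a leaf — visit mint.
Full in-order sequence: pear, iris, rye, cedar, tulip, lime, reed, sage, ash, kale, yew, lily, mint.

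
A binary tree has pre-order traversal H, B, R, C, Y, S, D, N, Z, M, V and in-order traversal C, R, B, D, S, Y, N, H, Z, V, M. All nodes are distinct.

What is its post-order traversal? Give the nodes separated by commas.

C, R, D, S, N, Y, B, V, M, Z, H

The first element of pre-order is the root; it splits in-order into left and right subtrees.
Root H: left subtree has 7 nodes {C, R, B, D, S, Y, N}, right has 3 {Z, V, M}.
  Root B: left subtree has 2 nodes {C, R}, right has 4 {D, S, Y, N}.
    Root R: left subtree has 1 node {C}, right has 0 { }.
    Root Y: left subtree has 2 nodes {D, S}, right has 1 {N}.
      Root S: left subtree has 1 node {D}, right has 0 { }.
  Root Z: left subtree has 0 nodes { }, right has 2 {V, M}.
    Root M: left subtree has 1 node {V}, right has 0 { }.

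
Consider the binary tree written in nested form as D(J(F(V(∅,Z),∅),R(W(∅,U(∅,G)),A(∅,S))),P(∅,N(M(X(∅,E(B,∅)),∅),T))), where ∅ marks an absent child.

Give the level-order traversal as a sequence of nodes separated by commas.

D, J, P, F, R, N, V, W, A, M, T, Z, U, S, X, G, E, B

Level-order visits nodes level by level from the root, left to right within each level.
Level 0: D
Level 1: J, P
Level 2: F, R, N
Level 3: V, W, A, M, T
Level 4: Z, U, S, X
Level 5: G, E
Level 6: B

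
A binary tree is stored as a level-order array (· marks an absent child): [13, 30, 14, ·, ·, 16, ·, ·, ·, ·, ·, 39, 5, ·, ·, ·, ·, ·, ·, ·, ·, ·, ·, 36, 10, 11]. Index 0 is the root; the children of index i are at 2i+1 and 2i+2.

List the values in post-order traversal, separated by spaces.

Post-order visits the left subtree, then the right subtree, then the node.
At 13: go left to 30.
  30 is a leaf — visit 30.
At 13: go right to 14.
  At 14: go left to 16.
    At 16: go left to 39.
      At 39: go left to 36.
        36 is a leaf — visit 36.
      At 39: go right to 10.
        10 is a leaf — visit 10.
      Visit 39.
    At 16: go right to 5.
      At 5: go left to 11.
        11 is a leaf — visit 11.
      At 5: no right child.
      Visit 5.
    Visit 16.
  At 14: no right child.
  Visit 14.
Visit 13.

30 36 10 39 11 5 16 14 13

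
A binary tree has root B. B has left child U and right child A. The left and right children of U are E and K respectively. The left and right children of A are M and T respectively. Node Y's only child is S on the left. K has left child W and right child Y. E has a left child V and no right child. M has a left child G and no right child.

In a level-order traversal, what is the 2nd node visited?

Level-order visits nodes level by level from the root, left to right within each level.
Level 0: B
Level 1: U, A
Level 2: E, K, M, T
Level 3: V, W, Y, G
Level 4: S
Full level-order sequence: B, U, A, E, K, M, T, V, W, Y, G, S.

U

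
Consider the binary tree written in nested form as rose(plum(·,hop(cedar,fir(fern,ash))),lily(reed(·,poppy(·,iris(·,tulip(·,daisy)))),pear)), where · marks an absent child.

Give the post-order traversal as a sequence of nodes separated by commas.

cedar, fern, ash, fir, hop, plum, daisy, tulip, iris, poppy, reed, pear, lily, rose

Post-order visits the left subtree, then the right subtree, then the node.
At rose: go left to plum.
  At plum: no left child.
  At plum: go right to hop.
    At hop: go left to cedar.
      cedar is a leaf — visit cedar.
    At hop: go right to fir.
      At fir: go left to fern.
        fern is a leaf — visit fern.
      At fir: go right to ash.
        ash is a leaf — visit ash.
      Visit fir.
    Visit hop.
  Visit plum.
At rose: go right to lily.
  At lily: go left to reed.
    At reed: no left child.
    At reed: go right to poppy.
      At poppy: no left child.
      At poppy: go right to iris.
        At iris: no left child.
        At iris: go right to tulip.
          At tulip: no left child.
          At tulip: go right to daisy.
            daisy is a leaf — visit daisy.
          Visit tulip.
        Visit iris.
      Visit poppy.
    Visit reed.
  At lily: go right to pear.
    pear is a leaf — visit pear.
  Visit lily.
Visit rose.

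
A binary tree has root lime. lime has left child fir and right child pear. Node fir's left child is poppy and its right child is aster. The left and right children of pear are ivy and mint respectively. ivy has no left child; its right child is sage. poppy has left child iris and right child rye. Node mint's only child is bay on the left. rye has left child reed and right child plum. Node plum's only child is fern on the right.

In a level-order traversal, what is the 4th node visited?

poppy

Level-order visits nodes level by level from the root, left to right within each level.
Level 0: lime
Level 1: fir, pear
Level 2: poppy, aster, ivy, mint
Level 3: iris, rye, sage, bay
Level 4: reed, plum
Level 5: fern
Full level-order sequence: lime, fir, pear, poppy, aster, ivy, mint, iris, rye, sage, bay, reed, plum, fern.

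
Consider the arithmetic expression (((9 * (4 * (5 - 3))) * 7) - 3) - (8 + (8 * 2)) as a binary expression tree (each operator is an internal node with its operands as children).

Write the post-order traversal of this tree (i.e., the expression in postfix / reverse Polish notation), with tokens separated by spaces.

9 4 5 3 - * * 7 * 3 - 8 8 2 * + -

Post-order on an expression tree gives postfix notation: for each operator, emit left operand, right operand, then the operator.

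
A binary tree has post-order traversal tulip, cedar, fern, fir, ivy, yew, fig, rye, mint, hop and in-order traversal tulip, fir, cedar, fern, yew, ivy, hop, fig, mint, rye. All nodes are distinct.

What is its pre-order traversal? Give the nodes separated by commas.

hop, yew, fir, tulip, fern, cedar, ivy, mint, fig, rye

The last element of post-order is the root; it splits in-order into left and right subtrees.
Root hop: left subtree has 6 nodes {tulip, fir, cedar, fern, yew, ivy}, right has 3 {fig, mint, rye}.
  Root yew: left subtree has 4 nodes {tulip, fir, cedar, fern}, right has 1 {ivy}.
    Root fir: left subtree has 1 node {tulip}, right has 2 {cedar, fern}.
      Root fern: left subtree has 1 node {cedar}, right has 0 { }.
  Root mint: left subtree has 1 node {fig}, right has 1 {rye}.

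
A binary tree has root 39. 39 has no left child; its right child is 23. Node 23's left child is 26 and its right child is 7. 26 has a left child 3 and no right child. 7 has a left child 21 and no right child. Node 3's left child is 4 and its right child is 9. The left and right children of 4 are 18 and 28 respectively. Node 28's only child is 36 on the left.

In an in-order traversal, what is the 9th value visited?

In-order visits the left subtree, then the node, then the right subtree.
At 39: no left child.
Visit 39.
At 39: go right to 23.
  At 23: go left to 26.
    At 26: go left to 3.
      At 3: go left to 4.
        At 4: go left to 18.
          18 is a leaf — visit 18.
        Visit 4.
        At 4: go right to 28.
          At 28: go left to 36.
            36 is a leaf — visit 36.
          Visit 28.
          At 28: no right child.
      Visit 3.
      At 3: go right to 9.
        9 is a leaf — visit 9.
    Visit 26.
    At 26: no right child.
  Visit 23.
  At 23: go right to 7.
    At 7: go left to 21.
      21 is a leaf — visit 21.
    Visit 7.
    At 7: no right child.
Full in-order sequence: 39, 18, 4, 36, 28, 3, 9, 26, 23, 21, 7.

23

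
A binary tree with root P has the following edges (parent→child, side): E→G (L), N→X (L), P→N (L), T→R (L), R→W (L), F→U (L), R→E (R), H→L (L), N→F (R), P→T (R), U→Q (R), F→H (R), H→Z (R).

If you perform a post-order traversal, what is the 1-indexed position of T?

Post-order visits the left subtree, then the right subtree, then the node.
At P: go left to N.
  At N: go left to X.
    X is a leaf — visit X.
  At N: go right to F.
    At F: go left to U.
      At U: no left child.
      At U: go right to Q.
        Q is a leaf — visit Q.
      Visit U.
    At F: go right to H.
      At H: go left to L.
        L is a leaf — visit L.
      At H: go right to Z.
        Z is a leaf — visit Z.
      Visit H.
    Visit F.
  Visit N.
At P: go right to T.
  At T: go left to R.
    At R: go left to W.
      W is a leaf — visit W.
    At R: go right to E.
      At E: go left to G.
        G is a leaf — visit G.
      At E: no right child.
      Visit E.
    Visit R.
  At T: no right child.
  Visit T.
Visit P.
Full post-order sequence: X, Q, U, L, Z, H, F, N, W, G, E, R, T, P.

13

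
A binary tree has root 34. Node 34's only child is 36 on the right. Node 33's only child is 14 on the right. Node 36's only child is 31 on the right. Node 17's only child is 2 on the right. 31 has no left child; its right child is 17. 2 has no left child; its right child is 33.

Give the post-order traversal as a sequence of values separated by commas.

14, 33, 2, 17, 31, 36, 34

Post-order visits the left subtree, then the right subtree, then the node.
At 34: no left child.
At 34: go right to 36.
  At 36: no left child.
  At 36: go right to 31.
    At 31: no left child.
    At 31: go right to 17.
      At 17: no left child.
      At 17: go right to 2.
        At 2: no left child.
        At 2: go right to 33.
          At 33: no left child.
          At 33: go right to 14.
            14 is a leaf — visit 14.
          Visit 33.
        Visit 2.
      Visit 17.
    Visit 31.
  Visit 36.
Visit 34.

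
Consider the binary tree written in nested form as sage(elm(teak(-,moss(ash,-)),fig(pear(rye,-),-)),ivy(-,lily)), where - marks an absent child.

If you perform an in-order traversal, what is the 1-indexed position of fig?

7

In-order visits the left subtree, then the node, then the right subtree.
At sage: go left to elm.
  At elm: go left to teak.
    At teak: no left child.
    Visit teak.
    At teak: go right to moss.
      At moss: go left to ash.
        ash is a leaf — visit ash.
      Visit moss.
      At moss: no right child.
  Visit elm.
  At elm: go right to fig.
    At fig: go left to pear.
      At pear: go left to rye.
        rye is a leaf — visit rye.
      Visit pear.
      At pear: no right child.
    Visit fig.
    At fig: no right child.
Visit sage.
At sage: go right to ivy.
  At ivy: no left child.
  Visit ivy.
  At ivy: go right to lily.
    lily is a leaf — visit lily.
Full in-order sequence: teak, ash, moss, elm, rye, pear, fig, sage, ivy, lily.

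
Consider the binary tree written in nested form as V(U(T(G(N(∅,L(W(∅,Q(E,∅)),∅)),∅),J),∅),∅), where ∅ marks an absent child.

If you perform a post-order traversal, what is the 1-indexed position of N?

5

Post-order visits the left subtree, then the right subtree, then the node.
At V: go left to U.
  At U: go left to T.
    At T: go left to G.
      At G: go left to N.
        At N: no left child.
        At N: go right to L.
          At L: go left to W.
            At W: no left child.
            At W: go right to Q.
              At Q: go left to E.
                E is a leaf — visit E.
              At Q: no right child.
              Visit Q.
            Visit W.
          At L: no right child.
          Visit L.
        Visit N.
      At G: no right child.
      Visit G.
    At T: go right to J.
      J is a leaf — visit J.
    Visit T.
  At U: no right child.
  Visit U.
At V: no right child.
Visit V.
Full post-order sequence: E, Q, W, L, N, G, J, T, U, V.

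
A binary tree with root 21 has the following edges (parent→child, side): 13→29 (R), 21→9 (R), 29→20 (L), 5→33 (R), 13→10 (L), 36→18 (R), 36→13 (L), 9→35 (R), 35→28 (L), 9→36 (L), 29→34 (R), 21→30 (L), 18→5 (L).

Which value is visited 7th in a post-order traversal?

Post-order visits the left subtree, then the right subtree, then the node.
At 21: go left to 30.
  30 is a leaf — visit 30.
At 21: go right to 9.
  At 9: go left to 36.
    At 36: go left to 13.
      At 13: go left to 10.
        10 is a leaf — visit 10.
      At 13: go right to 29.
        At 29: go left to 20.
          20 is a leaf — visit 20.
        At 29: go right to 34.
          34 is a leaf — visit 34.
        Visit 29.
      Visit 13.
    At 36: go right to 18.
      At 18: go left to 5.
        At 5: no left child.
        At 5: go right to 33.
          33 is a leaf — visit 33.
        Visit 5.
      At 18: no right child.
      Visit 18.
    Visit 36.
  At 9: go right to 35.
    At 35: go left to 28.
      28 is a leaf — visit 28.
    At 35: no right child.
    Visit 35.
  Visit 9.
Visit 21.
Full post-order sequence: 30, 10, 20, 34, 29, 13, 33, 5, 18, 36, 28, 35, 9, 21.

33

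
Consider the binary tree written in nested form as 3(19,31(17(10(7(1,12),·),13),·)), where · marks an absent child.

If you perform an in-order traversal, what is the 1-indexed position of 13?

8

In-order visits the left subtree, then the node, then the right subtree.
At 3: go left to 19.
  19 is a leaf — visit 19.
Visit 3.
At 3: go right to 31.
  At 31: go left to 17.
    At 17: go left to 10.
      At 10: go left to 7.
        At 7: go left to 1.
          1 is a leaf — visit 1.
        Visit 7.
        At 7: go right to 12.
          12 is a leaf — visit 12.
      Visit 10.
      At 10: no right child.
    Visit 17.
    At 17: go right to 13.
      13 is a leaf — visit 13.
  Visit 31.
  At 31: no right child.
Full in-order sequence: 19, 3, 1, 7, 12, 10, 17, 13, 31.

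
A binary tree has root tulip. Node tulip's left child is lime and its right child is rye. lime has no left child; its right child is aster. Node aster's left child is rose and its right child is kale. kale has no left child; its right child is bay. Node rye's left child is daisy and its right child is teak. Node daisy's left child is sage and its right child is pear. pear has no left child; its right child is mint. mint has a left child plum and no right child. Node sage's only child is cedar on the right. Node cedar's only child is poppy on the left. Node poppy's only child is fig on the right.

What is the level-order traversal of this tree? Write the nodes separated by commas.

tulip, lime, rye, aster, daisy, teak, rose, kale, sage, pear, bay, cedar, mint, poppy, plum, fig

Level-order visits nodes level by level from the root, left to right within each level.
Level 0: tulip
Level 1: lime, rye
Level 2: aster, daisy, teak
Level 3: rose, kale, sage, pear
Level 4: bay, cedar, mint
Level 5: poppy, plum
Level 6: fig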